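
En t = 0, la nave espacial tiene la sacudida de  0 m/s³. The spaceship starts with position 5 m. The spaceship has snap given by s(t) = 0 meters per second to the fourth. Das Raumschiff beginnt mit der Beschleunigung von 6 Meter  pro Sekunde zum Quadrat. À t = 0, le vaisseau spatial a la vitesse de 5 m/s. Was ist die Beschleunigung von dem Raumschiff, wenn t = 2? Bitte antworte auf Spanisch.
Para resolver esto, necesitamos tomar 2 antiderivadas de nuestra ecuación del snap s(t) = 0. Integrando el snap y usando la condición inicial j(0) = 0, obtenemos j(t) = 0. La antiderivada de la sacudida, con a(0) = 6, da la aceleración: a(t) = 6. Tenemos la aceleración a(t) = 6. Sustituyendo t = 2: a(2) = 6.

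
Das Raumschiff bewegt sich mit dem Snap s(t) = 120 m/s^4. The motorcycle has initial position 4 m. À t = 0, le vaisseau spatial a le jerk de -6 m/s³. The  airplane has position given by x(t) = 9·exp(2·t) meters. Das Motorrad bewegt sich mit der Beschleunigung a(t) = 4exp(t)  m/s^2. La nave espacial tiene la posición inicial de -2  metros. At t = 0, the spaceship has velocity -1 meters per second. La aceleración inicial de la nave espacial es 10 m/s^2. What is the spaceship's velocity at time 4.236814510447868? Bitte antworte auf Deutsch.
Wir müssen die Stammfunktion unserer Gleichung für den Snap s(t) = 120 3-mal finden. Mit ∫s(t)dt und Anwendung von j(0) = -6, finden wir j(t) = 120·t - 6. Die Stammfunktion von dem Ruck ist die Beschleunigung. Mit a(0) = 10 erhalten wir a(t) = 60·t^2 - 6·t + 10. Die Stammfunktion von der Beschleunigung, mit v(0) = -1, ergibt die Geschwindigkeit: v(t) = 20·t^3 - 3·t^2 + 10·t - 1. Wir haben die Geschwindigkeit v(t) = 20·t^3 - 3·t^2 + 10·t - 1. Durch Einsetzen von t = 4.236814510447868: v(4.236814510447868) = 1508.58336693606.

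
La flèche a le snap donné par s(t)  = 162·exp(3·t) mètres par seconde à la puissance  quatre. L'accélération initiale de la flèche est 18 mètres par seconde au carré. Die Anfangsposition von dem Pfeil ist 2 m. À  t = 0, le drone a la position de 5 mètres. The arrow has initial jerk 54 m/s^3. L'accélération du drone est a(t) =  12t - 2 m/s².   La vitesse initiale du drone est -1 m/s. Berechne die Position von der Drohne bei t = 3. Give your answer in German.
Ausgehend von der Beschleunigung a(t) = 12·t - 2, nehmen wir 2 Integrale. Mit ∫a(t)dt und Anwendung von v(0) = -1, finden wir v(t) = 6·t^2 - 2·t - 1. Die Stammfunktion von der Geschwindigkeit ist die Position. Mit x(0) = 5 erhalten wir x(t) = 2·t^3 - t^2 - t + 5. Aus der Gleichung für die Position x(t) = 2·t^3 - t^2 - t + 5, setzen wir t = 3 ein und erhalten x = 47.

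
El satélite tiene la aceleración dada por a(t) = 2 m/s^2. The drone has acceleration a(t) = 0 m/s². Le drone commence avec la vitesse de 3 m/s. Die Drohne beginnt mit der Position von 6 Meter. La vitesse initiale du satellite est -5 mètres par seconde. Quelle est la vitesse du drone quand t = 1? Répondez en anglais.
We must find the integral of our acceleration equation a(t) = 0 1 time. Integrating acceleration and using the initial condition v(0) = 3, we get v(t) = 3. We have velocity v(t) = 3. Substituting t = 1: v(1) = 3.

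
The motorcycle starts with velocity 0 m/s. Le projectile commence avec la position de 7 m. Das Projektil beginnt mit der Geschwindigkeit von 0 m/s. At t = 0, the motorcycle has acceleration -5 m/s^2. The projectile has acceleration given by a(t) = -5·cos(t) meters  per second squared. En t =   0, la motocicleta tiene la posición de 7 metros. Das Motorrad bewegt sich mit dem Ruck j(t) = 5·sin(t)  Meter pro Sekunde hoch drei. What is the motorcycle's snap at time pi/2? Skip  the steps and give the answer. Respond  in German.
Bei t = pi/2, s = 0.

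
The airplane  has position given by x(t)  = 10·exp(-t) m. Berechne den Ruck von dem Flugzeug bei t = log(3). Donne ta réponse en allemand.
Wir müssen unsere Gleichung für die Position x(t) = 10·exp(-t) 3-mal ableiten. Mit d/dt von x(t) finden wir v(t) = -10·exp(-t). Die Ableitung von der Geschwindigkeit ergibt die Beschleunigung: a(t) = 10·exp(-t). Die Ableitung von der Beschleunigung ergibt den Ruck: j(t) = -10·exp(-t). Aus der Gleichung für den Ruck j(t) = -10·exp(-t), setzen wir t = log(3) ein und erhalten j = -10/3.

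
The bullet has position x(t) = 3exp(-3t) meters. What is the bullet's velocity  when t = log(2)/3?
To solve this, we need to take 1 derivative of our position equation x(t) = 3·exp(-3·t). Taking d/dt of x(t), we find v(t) = -9·exp(-3·t). Using v(t) = -9·exp(-3·t) and substituting t = log(2)/3, we find v = -9/2.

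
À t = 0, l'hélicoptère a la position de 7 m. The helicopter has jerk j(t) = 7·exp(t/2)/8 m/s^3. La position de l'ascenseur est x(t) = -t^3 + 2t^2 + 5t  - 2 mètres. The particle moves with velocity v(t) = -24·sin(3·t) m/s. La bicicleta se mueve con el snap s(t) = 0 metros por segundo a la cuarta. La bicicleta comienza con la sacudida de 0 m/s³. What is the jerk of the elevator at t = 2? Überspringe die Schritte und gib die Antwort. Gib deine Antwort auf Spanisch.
La respuesta es -6.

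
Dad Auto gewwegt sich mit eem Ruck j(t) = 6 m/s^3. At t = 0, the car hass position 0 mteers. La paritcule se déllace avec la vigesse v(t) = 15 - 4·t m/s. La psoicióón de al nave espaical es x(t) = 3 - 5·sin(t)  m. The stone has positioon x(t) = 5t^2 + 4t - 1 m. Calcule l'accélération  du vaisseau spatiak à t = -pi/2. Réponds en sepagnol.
Partiendo de la posición x(t) = 3 - 5·sin(t), tomamos 2 derivadas. Derivando la posición, obtenemos la velocidad: v(t) = -5·cos(t). La derivada de la velocidad da la aceleración: a(t) = 5·sin(t). Usando a(t) = 5·sin(t) y sustituyendo t = -pi/2, encontramos a = -5.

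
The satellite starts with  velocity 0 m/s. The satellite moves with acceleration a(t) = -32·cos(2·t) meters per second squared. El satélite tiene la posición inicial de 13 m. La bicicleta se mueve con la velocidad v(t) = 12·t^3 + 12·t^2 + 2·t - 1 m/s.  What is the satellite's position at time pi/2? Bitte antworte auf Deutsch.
Um dies zu lösen, müssen wir 2 Integrale unserer Gleichung für die Beschleunigung a(t) = -32·cos(2·t) finden. Mit ∫a(t)dt und Anwendung von v(0) = 0, finden wir v(t) = -16·sin(2·t). Mit ∫v(t)dt und Anwendung von x(0) = 13, finden wir x(t) = 8·cos(2·t) + 5. Aus der Gleichung für die Position x(t) = 8·cos(2·t) + 5, setzen wir t = pi/2 ein und erhalten x = -3.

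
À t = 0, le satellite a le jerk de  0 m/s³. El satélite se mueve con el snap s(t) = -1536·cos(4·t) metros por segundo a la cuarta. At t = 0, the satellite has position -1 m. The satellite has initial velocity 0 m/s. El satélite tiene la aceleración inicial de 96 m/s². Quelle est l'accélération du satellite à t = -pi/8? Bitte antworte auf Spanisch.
Partiendo del snap s(t) = -1536·cos(4·t), tomamos 2 integrales. Integrando el snap y usando la condición inicial j(0) = 0, obtenemos j(t) = -384·sin(4·t). La integral de la sacudida, con a(0) = 96, da la aceleración: a(t) = 96·cos(4·t). Tenemos la aceleración a(t) = 96·cos(4·t). Sustituyendo t = -pi/8: a(-pi/8) = 0.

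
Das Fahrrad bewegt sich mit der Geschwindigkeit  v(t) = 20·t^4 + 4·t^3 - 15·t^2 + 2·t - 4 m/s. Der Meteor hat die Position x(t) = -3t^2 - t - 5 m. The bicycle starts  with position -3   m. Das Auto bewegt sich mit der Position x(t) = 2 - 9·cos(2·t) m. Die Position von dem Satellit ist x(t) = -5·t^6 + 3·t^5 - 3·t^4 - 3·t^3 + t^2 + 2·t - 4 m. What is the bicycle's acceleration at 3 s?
Starting from velocity v(t) = 20·t^4 + 4·t^3 - 15·t^2 + 2·t - 4, we take 1 derivative. Taking d/dt of v(t), we find a(t) = 80·t^3 + 12·t^2 - 30·t + 2. From the given acceleration equation a(t) = 80·t^3 + 12·t^2 - 30·t + 2, we substitute t = 3 to get a = 2180.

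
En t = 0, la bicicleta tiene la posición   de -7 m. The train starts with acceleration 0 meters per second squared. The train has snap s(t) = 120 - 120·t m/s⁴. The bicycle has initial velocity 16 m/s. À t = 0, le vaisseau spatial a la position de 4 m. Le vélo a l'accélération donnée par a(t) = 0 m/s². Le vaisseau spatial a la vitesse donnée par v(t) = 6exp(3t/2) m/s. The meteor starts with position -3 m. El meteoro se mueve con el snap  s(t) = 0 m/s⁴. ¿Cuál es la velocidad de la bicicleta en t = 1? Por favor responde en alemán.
Wir müssen unsere Gleichung für die Beschleunigung a(t) = 0 1-mal integrieren. Mit ∫a(t)dt und Anwendung von v(0) = 16, finden wir v(t) = 16. Mit v(t) = 16 und Einsetzen von t = 1, finden wir v = 16.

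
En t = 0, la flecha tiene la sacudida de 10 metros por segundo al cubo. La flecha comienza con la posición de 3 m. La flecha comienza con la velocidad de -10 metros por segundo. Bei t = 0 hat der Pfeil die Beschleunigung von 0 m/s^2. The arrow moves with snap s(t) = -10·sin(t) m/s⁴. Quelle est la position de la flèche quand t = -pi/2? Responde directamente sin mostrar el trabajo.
La réponse est 13.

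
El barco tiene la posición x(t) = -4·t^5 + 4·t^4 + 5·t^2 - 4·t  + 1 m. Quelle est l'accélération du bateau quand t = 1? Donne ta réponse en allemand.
Ausgehend von der Position x(t) = -4·t^5 + 4·t^4 + 5·t^2 - 4·t + 1, nehmen wir 2 Ableitungen. Durch Ableiten von der Position erhalten wir die Geschwindigkeit: v(t) = -20·t^4 + 16·t^3 + 10·t - 4. Mit d/dt von v(t) finden wir a(t) = -80·t^3 + 48·t^2 + 10. Wir haben die Beschleunigung a(t) = -80·t^3 + 48·t^2 + 10. Durch Einsetzen von t = 1: a(1) = -22.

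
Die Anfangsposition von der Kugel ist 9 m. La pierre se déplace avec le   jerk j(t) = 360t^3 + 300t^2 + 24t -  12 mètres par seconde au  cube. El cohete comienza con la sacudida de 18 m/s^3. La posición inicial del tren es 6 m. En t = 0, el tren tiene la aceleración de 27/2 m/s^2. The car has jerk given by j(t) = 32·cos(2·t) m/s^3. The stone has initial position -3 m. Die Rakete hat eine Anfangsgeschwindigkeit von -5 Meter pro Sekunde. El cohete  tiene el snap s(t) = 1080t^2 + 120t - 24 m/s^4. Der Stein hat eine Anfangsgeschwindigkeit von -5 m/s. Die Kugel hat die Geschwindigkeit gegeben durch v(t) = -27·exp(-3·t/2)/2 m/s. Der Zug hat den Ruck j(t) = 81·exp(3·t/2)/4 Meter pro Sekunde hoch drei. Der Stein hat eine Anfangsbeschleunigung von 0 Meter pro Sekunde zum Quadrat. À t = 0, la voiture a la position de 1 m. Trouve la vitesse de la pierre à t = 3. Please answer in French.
Pour résoudre ceci, nous devons prendre 2 intégrales de notre équation du jerk j(t) = 360·t^3 + 300·t^2 + 24·t - 12. La primitive du jerk est l'accélération. En utilisant a(0) = 0, nous obtenons a(t) = 2·t·(45·t^3 + 50·t^2 + 6·t - 6). La primitive de l'accélération, avec v(0) = -5, donne la vitesse: v(t) = 18·t^5 + 25·t^4 + 4·t^3 - 6·t^2 - 5. En utilisant v(t) = 18·t^5 + 25·t^4 + 4·t^3 - 6·t^2 - 5 et en substituant t = 3, nous trouvons v = 6448.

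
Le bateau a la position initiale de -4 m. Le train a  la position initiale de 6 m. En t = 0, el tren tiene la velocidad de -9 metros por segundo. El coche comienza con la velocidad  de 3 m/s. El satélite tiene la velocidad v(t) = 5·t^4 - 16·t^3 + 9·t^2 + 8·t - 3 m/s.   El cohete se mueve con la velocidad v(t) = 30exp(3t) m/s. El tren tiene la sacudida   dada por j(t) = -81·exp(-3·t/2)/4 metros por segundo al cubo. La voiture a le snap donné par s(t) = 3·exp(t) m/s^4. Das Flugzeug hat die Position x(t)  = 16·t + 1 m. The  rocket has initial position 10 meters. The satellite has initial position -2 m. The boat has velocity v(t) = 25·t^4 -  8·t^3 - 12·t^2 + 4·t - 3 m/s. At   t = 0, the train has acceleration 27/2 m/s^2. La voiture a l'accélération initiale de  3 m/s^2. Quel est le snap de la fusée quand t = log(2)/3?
En partant de la vitesse v(t) = 30·exp(3·t), nous prenons 3 dérivées. La dérivée de la vitesse donne l'accélération: a(t) = 90·exp(3·t). En prenant d/dt de a(t), nous trouvons j(t) = 270·exp(3·t). En prenant d/dt de j(t), nous trouvons s(t) = 810·exp(3·t). Nous avons le snap s(t) = 810·exp(3·t). En substituant t = log(2)/3: s(log(2)/3) = 1620.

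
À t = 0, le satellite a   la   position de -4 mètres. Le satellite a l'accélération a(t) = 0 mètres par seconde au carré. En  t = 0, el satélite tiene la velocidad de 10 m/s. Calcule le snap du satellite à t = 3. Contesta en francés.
Pour résoudre ceci, nous devons prendre 2 dérivées de notre équation de l'accélération a(t) = 0. La dérivée de l'accélération donne le jerk: j(t) = 0. En dérivant le jerk, nous obtenons le snap: s(t) = 0. De l'équation du snap s(t) = 0, nous substituons t = 3 pour obtenir s = 0.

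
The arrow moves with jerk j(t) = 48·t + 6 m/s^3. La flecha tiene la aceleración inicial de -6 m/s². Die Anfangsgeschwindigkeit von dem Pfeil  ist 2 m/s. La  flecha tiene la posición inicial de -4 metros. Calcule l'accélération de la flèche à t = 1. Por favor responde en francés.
En partant du jerk j(t) = 48·t + 6, nous prenons 1 primitive. La primitive du jerk, avec a(0) = -6, donne l'accélération: a(t) = 24·t^2 + 6·t - 6. De l'équation de l'accélération a(t) = 24·t^2 + 6·t - 6, nous substituons t = 1 pour obtenir a = 24.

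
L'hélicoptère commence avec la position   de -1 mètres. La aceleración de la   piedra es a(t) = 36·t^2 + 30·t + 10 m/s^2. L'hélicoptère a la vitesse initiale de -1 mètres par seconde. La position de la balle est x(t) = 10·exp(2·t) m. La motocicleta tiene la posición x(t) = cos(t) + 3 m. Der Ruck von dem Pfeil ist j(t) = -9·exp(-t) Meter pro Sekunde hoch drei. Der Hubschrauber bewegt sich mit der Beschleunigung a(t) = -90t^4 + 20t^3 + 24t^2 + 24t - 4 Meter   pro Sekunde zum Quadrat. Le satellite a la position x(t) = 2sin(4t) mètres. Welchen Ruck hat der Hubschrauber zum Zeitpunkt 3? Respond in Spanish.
Partiendo de la aceleración a(t) = -90·t^4 + 20·t^3 + 24·t^2 + 24·t - 4, tomamos 1 derivada. Derivando la aceleración, obtenemos la sacudida: j(t) = -360·t^3 + 60·t^2 + 48·t + 24. Tenemos la sacudida j(t) = -360·t^3 + 60·t^2 + 48·t + 24. Sustituyendo t = 3: j(3) = -9012.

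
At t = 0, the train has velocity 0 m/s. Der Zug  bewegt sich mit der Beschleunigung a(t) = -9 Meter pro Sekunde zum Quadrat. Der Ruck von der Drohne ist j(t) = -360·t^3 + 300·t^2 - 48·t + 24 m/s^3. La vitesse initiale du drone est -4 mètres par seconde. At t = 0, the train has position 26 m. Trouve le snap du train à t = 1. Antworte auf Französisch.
Pour résoudre ceci, nous devons prendre 2 dérivées de notre équation de l'accélération a(t) = -9. La dérivée de l'accélération donne le jerk: j(t) = 0. En dérivant le jerk, nous obtenons le snap: s(t) = 0. Nous avons le snap s(t) = 0. En substituant t = 1: s(1) = 0.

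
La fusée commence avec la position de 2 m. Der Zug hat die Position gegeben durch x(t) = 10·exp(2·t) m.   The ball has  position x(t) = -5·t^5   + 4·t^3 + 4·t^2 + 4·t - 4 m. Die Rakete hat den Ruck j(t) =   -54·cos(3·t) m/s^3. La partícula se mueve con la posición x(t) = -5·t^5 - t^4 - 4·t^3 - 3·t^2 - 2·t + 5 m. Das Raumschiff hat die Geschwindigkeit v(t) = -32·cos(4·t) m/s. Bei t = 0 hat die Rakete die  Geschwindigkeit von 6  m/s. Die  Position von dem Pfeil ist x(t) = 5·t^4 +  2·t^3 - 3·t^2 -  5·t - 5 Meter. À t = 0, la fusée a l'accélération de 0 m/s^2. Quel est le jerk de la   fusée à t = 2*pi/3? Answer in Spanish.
Usando j(t) = -54·cos(3·t) y sustituyendo t = 2*pi/3, encontramos j = -54.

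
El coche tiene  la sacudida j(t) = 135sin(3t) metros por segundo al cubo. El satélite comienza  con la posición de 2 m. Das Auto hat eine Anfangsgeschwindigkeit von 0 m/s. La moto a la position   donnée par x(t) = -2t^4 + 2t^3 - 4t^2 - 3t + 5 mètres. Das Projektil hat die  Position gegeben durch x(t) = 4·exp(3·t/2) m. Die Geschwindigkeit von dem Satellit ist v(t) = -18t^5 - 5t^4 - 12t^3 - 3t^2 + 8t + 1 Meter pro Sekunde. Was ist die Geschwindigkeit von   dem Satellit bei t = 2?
Wir haben die Geschwindigkeit v(t) = -18·t^5 - 5·t^4 - 12·t^3 - 3·t^2 + 8·t + 1. Durch Einsetzen von t = 2: v(2) = -747.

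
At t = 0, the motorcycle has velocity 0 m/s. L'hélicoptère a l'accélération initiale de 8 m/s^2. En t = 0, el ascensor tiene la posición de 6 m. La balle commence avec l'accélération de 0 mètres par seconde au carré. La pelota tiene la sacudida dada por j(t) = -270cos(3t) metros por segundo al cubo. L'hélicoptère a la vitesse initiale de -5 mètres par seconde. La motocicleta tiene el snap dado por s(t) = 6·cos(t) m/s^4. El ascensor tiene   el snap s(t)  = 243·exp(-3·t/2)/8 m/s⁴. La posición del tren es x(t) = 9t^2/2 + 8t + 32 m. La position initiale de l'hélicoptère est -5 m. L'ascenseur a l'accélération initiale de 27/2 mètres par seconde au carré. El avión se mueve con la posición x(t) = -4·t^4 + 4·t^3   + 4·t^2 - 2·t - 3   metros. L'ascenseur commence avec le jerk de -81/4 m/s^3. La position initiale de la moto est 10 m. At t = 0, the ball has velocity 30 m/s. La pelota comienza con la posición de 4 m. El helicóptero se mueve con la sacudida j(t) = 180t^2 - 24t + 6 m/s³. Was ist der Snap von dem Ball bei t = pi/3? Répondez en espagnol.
Para resolver esto, necesitamos tomar 1 derivada de nuestra ecuación de la sacudida j(t) = -270·cos(3·t). Derivando la sacudida, obtenemos el snap: s(t) = 810·sin(3·t). De la ecuación del snap s(t) = 810·sin(3·t), sustituimos t = pi/3 para obtener s = 0.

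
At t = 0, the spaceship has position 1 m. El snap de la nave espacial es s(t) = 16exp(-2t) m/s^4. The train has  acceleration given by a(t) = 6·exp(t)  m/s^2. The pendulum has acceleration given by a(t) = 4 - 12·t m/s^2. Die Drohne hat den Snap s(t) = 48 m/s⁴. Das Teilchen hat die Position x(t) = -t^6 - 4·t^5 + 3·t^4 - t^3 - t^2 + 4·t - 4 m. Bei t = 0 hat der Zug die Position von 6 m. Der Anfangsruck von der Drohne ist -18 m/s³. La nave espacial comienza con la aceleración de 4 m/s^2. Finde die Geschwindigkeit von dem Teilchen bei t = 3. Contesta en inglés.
Starting from position x(t) = -t^6 - 4·t^5 + 3·t^4 - t^3 - t^2 + 4·t - 4, we take 1 derivative. Differentiating position, we get velocity: v(t) = -6·t^5 - 20·t^4 + 12·t^3 - 3·t^2 - 2·t + 4. Using v(t) = -6·t^5 - 20·t^4 + 12·t^3 - 3·t^2 - 2·t + 4 and substituting t = 3, we find v = -2783.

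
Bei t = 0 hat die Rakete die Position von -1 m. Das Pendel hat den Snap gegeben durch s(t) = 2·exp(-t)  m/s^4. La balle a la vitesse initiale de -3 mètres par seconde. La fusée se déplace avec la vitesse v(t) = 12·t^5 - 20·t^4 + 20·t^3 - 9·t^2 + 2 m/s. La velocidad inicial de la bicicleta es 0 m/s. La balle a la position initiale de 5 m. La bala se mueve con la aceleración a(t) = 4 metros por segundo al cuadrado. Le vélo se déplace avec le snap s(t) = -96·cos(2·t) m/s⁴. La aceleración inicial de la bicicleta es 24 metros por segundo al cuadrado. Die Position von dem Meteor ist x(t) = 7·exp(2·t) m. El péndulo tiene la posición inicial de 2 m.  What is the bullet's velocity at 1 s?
Starting from acceleration a(t) = 4, we take 1 antiderivative. Integrating acceleration and using the initial condition v(0) = -3, we get v(t) = 4·t - 3. We have velocity v(t) = 4·t - 3. Substituting t = 1: v(1) = 1.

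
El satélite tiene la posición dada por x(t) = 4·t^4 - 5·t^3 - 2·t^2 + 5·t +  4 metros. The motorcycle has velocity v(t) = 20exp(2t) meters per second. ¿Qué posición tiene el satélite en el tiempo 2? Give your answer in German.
Wir haben die Position x(t) = 4·t^4 - 5·t^3 - 2·t^2 + 5·t + 4. Durch Einsetzen von t = 2: x(2) = 30.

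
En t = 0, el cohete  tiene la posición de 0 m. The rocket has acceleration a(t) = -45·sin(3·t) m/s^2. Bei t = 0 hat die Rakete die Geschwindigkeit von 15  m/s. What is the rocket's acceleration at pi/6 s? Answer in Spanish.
Usando a(t) = -45·sin(3·t) y sustituyendo t = pi/6, encontramos a = -45.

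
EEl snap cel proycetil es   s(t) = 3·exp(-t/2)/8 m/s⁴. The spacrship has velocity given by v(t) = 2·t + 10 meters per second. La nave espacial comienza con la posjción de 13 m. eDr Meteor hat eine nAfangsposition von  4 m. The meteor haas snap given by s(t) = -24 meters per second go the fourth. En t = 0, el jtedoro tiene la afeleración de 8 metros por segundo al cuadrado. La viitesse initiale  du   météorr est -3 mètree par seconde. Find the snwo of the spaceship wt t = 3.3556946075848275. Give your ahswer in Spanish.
Para resolver esto, necesitamos tomar 3 derivadas de nuestra ecuación de la velocidad v(t) = 2·t + 10. Derivando la velocidad, obtenemos la aceleración: a(t) = 2. Derivando la aceleración, obtenemos la sacudida: j(t) = 0. Derivando la sacudida, obtenemos el snap: s(t) = 0. Usando s(t) = 0 y sustituyendo t = 3.3556946075848275, encontramos s = 0.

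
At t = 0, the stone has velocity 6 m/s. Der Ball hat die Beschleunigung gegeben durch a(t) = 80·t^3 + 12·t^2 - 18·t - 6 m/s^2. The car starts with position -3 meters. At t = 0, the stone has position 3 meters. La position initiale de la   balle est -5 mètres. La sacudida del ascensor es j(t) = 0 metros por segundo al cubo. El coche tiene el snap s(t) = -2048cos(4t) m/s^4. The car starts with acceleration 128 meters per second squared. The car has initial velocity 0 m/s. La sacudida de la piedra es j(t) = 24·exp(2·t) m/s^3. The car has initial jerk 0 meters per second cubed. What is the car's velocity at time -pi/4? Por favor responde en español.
Debemos encontrar la antiderivada de nuestra ecuación del snap s(t) = -2048·cos(4·t) 3 veces. La antiderivada del snap es la sacudida. Usando j(0) = 0, obtenemos j(t) = -512·sin(4·t). La integral de la sacudida es la aceleración. Usando a(0) = 128, obtenemos a(t) = 128·cos(4·t). La antiderivada de la aceleración, con v(0) = 0, da la velocidad: v(t) = 32·sin(4·t). Tenemos la velocidad v(t) = 32·sin(4·t). Sustituyendo t = -pi/4: v(-pi/4) = 0.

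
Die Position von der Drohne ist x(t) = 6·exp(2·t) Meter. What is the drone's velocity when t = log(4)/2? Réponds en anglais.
We must differentiate our position equation x(t) = 6·exp(2·t) 1 time. Taking d/dt of x(t), we find v(t) = 12·exp(2·t). Using v(t) = 12·exp(2·t) and substituting t = log(4)/2, we find v = 48.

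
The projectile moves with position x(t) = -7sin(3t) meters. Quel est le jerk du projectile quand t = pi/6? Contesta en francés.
En partant de la position x(t) = -7·sin(3·t), nous prenons 3 dérivées. En prenant d/dt de x(t), nous trouvons v(t) = -21·cos(3·t). La dérivée de la vitesse donne l'accélération: a(t) = 63·sin(3·t). La dérivée de l'accélération donne le jerk: j(t) = 189·cos(3·t). De l'équation du jerk j(t) = 189·cos(3·t), nous substituons t = pi/6 pour obtenir j = 0.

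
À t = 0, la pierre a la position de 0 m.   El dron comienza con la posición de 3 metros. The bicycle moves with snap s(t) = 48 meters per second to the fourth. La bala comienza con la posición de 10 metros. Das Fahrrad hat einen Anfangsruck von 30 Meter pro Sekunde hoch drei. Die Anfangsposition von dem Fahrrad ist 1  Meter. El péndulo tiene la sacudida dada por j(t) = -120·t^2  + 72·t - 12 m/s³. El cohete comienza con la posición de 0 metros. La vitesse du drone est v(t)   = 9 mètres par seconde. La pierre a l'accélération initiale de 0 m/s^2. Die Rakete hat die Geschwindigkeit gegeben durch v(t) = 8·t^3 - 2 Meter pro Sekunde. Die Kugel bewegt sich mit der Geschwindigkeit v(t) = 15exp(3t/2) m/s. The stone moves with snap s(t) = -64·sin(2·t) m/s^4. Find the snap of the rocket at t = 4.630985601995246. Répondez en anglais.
We must differentiate our velocity equation v(t) = 8·t^3 - 2 3 times. Differentiating velocity, we get acceleration: a(t) = 24·t^2. Taking d/dt of a(t), we find j(t) = 48·t. The derivative of jerk gives snap: s(t) = 48. We have snap s(t) = 48. Substituting t = 4.630985601995246: s(4.630985601995246) = 48.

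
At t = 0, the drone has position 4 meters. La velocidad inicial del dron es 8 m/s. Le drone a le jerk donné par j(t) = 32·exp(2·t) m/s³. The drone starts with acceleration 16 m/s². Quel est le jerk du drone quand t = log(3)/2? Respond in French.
Nous avons le jerk j(t) = 32·exp(2·t). En substituant t = log(3)/2: j(log(3)/2) = 96.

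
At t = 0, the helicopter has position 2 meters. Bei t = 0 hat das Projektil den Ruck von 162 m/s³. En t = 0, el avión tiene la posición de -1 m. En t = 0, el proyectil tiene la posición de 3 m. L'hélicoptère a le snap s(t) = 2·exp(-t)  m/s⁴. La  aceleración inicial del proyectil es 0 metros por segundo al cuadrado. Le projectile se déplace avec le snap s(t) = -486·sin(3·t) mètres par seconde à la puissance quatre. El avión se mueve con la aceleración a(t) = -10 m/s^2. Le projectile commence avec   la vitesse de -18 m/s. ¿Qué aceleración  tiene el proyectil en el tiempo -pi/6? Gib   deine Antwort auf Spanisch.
Debemos encontrar la integral de nuestra ecuación del snap s(t) = -486·sin(3·t) 2 veces. La antiderivada del snap, con j(0) = 162, da la sacudida: j(t) = 162·cos(3·t). La antiderivada de la sacudida, con a(0) = 0, da la aceleración: a(t) = 54·sin(3·t). De la ecuación de la aceleración a(t) = 54·sin(3·t), sustituimos t = -pi/6 para obtener a = -54.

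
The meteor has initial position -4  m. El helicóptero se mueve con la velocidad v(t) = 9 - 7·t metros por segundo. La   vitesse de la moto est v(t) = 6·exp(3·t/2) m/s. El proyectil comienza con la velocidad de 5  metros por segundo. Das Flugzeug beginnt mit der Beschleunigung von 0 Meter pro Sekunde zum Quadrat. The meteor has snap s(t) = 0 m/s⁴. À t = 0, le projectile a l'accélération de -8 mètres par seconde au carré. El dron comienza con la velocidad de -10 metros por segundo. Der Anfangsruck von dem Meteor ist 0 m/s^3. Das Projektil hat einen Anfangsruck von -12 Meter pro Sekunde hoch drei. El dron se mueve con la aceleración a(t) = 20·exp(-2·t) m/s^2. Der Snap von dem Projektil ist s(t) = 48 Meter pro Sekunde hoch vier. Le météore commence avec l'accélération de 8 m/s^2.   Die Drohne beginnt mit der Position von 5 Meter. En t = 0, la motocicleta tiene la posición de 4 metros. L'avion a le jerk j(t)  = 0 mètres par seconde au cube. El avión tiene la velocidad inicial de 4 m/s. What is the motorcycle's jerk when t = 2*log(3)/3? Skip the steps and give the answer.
At t = 2*log(3)/3, j = 81/2.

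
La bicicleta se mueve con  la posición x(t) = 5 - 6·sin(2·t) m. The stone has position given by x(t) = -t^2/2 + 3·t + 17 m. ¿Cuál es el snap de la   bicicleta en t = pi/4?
Partiendo de la posición x(t) = 5 - 6·sin(2·t), tomamos 4 derivadas. Tomando d/dt de x(t), encontramos v(t) = -12·cos(2·t). Derivando la velocidad, obtenemos la aceleración: a(t) = 24·sin(2·t). Tomando d/dt de a(t), encontramos j(t) = 48·cos(2·t). Derivando la sacudida, obtenemos el snap: s(t) = -96·sin(2·t). Usando s(t) = -96·sin(2·t) y sustituyendo t = pi/4, encontramos s = -96.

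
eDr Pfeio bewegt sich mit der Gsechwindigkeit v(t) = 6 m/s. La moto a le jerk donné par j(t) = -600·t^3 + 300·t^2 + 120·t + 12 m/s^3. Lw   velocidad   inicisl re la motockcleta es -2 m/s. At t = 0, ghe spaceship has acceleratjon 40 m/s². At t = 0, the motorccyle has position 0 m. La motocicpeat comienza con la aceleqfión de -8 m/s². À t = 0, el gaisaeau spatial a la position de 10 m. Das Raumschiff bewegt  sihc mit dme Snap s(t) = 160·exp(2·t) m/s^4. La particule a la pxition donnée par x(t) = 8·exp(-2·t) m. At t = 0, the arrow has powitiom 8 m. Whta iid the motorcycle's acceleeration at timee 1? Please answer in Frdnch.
En partant du jerk j(t) = -600·t^3 + 300·t^2 + 120·t + 12, nous prenons 1 intégrale. La primitive du jerk, avec a(0) = -8, donne l'accélération: a(t) = -150·t^4 + 100·t^3 + 60·t^2 + 12·t - 8. De l'équation de l'accélération a(t) = -150·t^4 + 100·t^3 + 60·t^2 + 12·t - 8, nous substituons t = 1 pour obtenir a = 14.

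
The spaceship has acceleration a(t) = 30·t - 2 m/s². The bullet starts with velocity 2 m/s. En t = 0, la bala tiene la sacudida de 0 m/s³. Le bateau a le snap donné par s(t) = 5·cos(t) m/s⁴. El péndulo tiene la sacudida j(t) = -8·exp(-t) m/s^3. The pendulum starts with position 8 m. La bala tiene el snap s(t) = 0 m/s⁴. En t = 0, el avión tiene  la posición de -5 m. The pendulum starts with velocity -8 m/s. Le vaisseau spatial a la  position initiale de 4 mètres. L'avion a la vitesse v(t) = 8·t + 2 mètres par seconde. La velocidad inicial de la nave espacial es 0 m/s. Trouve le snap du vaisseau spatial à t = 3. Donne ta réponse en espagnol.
Para resolver esto, necesitamos tomar 2 derivadas de nuestra ecuación de la aceleración a(t) = 30·t - 2. Derivando la aceleración, obtenemos la sacudida: j(t) = 30. Derivando la sacudida, obtenemos el snap: s(t) = 0. Usando s(t) = 0 y sustituyendo t = 3, encontramos s = 0.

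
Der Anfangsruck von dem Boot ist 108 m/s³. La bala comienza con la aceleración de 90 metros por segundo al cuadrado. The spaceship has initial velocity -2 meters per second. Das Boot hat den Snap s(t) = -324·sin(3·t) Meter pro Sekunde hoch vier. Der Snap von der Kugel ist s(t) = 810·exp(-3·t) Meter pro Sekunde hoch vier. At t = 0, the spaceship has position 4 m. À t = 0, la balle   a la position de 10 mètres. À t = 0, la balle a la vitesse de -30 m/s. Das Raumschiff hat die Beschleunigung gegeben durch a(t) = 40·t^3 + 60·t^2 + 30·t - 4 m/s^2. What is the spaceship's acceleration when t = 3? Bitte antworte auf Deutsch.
Mit a(t) = 40·t^3 + 60·t^2 + 30·t - 4 und Einsetzen von t = 3, finden wir a = 1706.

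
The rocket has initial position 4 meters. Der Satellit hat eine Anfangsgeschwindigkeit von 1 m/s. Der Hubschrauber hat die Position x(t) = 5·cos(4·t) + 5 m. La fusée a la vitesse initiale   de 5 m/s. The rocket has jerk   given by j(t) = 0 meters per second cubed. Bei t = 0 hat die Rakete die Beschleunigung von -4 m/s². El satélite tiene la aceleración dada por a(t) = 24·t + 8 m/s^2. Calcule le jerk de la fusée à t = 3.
De l'équation du jerk j(t) = 0, nous substituons t = 3 pour obtenir j = 0.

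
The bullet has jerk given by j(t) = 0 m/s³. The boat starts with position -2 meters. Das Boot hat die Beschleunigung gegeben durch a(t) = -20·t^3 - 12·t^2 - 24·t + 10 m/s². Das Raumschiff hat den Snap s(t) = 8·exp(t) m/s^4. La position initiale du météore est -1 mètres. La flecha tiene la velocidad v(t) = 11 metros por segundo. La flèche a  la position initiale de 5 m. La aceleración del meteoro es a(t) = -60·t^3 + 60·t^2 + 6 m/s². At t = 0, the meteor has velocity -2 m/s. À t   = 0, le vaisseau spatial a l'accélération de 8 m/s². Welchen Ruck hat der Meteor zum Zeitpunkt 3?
Um dies zu lösen, müssen wir 1 Ableitung unserer Gleichung für die Beschleunigung a(t) = -60·t^3 + 60·t^2 + 6 nehmen. Durch Ableiten von der Beschleunigung erhalten wir den Ruck: j(t) = -180·t^2 + 120·t. Wir haben den Ruck j(t) = -180·t^2 + 120·t. Durch Einsetzen von t = 3: j(3) = -1260.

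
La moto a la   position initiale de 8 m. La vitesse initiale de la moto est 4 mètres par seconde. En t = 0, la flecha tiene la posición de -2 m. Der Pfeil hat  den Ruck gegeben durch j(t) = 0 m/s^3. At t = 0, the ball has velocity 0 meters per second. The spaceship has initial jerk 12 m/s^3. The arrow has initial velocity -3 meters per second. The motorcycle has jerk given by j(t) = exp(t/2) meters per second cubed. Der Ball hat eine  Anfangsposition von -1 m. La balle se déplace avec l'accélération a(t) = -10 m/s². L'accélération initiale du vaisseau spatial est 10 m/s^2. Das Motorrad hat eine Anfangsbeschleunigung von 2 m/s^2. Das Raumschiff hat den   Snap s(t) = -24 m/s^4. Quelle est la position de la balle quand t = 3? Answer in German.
Um dies zu lösen, müssen wir 2 Stammfunktionen unserer Gleichung für die Beschleunigung a(t) = -10 finden. Das Integral von der Beschleunigung, mit v(0) = 0, ergibt die Geschwindigkeit: v(t) = -10·t. Durch Integration von der Geschwindigkeit und Verwendung der Anfangsbedingung x(0) = -1, erhalten wir x(t) = -5·t^2 - 1. Mit x(t) = -5·t^2 - 1 und Einsetzen von t = 3, finden wir x = -46.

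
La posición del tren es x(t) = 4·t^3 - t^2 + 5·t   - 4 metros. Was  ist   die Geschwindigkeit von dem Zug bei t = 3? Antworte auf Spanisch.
Partiendo de la posición x(t) = 4·t^3 - t^2 + 5·t - 4, tomamos 1 derivada. La derivada de la posición da la velocidad: v(t) = 12·t^2 - 2·t + 5. De la ecuación de la velocidad v(t) = 12·t^2 - 2·t + 5, sustituimos t = 3 para obtener v = 107.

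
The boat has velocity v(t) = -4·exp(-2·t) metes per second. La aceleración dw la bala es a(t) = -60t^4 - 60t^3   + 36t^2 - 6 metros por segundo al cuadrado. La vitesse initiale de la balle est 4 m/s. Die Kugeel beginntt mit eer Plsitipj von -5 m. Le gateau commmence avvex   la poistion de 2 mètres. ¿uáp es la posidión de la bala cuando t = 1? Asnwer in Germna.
Um dies zu lösen, müssen wir 2 Stammfunktionen unserer Gleichung für die Beschleunigung a(t) = -60·t^4 - 60·t^3 + 36·t^2 - 6 finden. Durch Integration von der Beschleunigung und Verwendung der Anfangsbedingung v(0) = 4, erhalten wir v(t) = -12·t^5 - 15·t^4 + 12·t^3 - 6·t + 4. Das Integral von der Geschwindigkeit ist die Position. Mit x(0) = -5 erhalten wir x(t) = -2·t^6 - 3·t^5 + 3·t^4 - 3·t^2 + 4·t - 5. Wir haben die Position x(t) = -2·t^6 - 3·t^5 + 3·t^4 - 3·t^2 + 4·t - 5. Durch Einsetzen von t = 1: x(1) = -6.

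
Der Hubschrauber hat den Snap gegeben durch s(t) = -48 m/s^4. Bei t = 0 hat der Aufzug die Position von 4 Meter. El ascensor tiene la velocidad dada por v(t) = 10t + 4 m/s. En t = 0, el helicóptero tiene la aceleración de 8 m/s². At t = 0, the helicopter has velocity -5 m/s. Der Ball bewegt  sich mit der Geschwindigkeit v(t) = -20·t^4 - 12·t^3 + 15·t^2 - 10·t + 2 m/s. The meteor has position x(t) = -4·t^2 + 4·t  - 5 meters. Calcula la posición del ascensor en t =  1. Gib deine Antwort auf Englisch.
We need to integrate our velocity equation v(t) = 10·t + 4 1 time. Taking ∫v(t)dt and applying x(0) = 4, we find x(t) = 5·t^2 + 4·t + 4. From the given position equation x(t) = 5·t^2 + 4·t + 4, we substitute t = 1 to get x = 13.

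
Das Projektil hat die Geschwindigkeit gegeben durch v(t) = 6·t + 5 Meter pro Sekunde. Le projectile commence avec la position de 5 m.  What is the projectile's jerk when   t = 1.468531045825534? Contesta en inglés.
To solve this, we need to take 2 derivatives of our velocity equation v(t) = 6·t + 5. Taking d/dt of v(t), we find a(t) = 6. Differentiating acceleration, we get jerk: j(t) = 0. From the given jerk equation j(t) = 0, we substitute t = 1.468531045825534 to get j = 0.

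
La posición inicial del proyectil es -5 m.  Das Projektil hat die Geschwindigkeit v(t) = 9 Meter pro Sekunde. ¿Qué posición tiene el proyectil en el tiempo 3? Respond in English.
Starting from velocity v(t) = 9, we take 1 antiderivative. The antiderivative of velocity is position. Using x(0) = -5, we get x(t) = 9·t - 5. From the given position equation x(t) = 9·t - 5, we substitute t = 3 to get x = 22.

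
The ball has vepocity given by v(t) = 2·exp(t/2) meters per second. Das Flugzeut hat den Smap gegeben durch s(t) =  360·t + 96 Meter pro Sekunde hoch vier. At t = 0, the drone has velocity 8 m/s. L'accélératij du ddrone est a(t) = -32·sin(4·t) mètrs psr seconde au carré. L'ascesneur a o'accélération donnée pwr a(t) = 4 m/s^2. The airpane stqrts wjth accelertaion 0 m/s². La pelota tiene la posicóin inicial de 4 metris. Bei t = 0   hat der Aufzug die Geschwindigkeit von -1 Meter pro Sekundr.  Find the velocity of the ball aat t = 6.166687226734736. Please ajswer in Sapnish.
De la ecuación de la velocidad v(t) = 2·exp(t/2), sustituimos t = 6.166687226734736 para obtener v = 43.6625516874520.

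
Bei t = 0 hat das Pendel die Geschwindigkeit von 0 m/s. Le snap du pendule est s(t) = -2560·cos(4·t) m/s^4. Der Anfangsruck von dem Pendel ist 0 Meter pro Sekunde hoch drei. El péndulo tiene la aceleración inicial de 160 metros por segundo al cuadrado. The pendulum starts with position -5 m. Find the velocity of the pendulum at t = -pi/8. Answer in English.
Starting from snap s(t) = -2560·cos(4·t), we take 3 integrals. Taking ∫s(t)dt and applying j(0) = 0, we find j(t) = -640·sin(4·t). Integrating jerk and using the initial condition a(0) = 160, we get a(t) = 160·cos(4·t). The integral of acceleration is velocity. Using v(0) = 0, we get v(t) = 40·sin(4·t). We have velocity v(t) = 40·sin(4·t). Substituting t = -pi/8: v(-pi/8) = -40.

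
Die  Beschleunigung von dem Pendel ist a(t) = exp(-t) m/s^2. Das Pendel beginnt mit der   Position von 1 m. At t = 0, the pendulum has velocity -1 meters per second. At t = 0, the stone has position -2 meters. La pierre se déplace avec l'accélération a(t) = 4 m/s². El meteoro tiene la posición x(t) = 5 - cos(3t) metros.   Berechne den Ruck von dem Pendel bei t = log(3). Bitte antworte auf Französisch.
En partant de l'accélération a(t) = exp(-t), nous prenons 1 dérivée. En prenant d/dt de a(t), nous trouvons j(t) = -exp(-t). Nous avons le jerk j(t) = -exp(-t). En substituant t = log(3): j(log(3)) = -1/3.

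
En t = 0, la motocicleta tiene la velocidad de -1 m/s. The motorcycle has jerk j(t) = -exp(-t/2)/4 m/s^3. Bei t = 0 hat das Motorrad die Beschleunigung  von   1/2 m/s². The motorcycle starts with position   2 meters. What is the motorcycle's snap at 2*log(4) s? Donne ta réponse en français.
En partant du jerk j(t) = -exp(-t/2)/4, nous prenons 1 dérivée. La dérivée du jerk donne le snap: s(t) = exp(-t/2)/8. De l'équation du snap s(t) = exp(-t/2)/8, nous substituons t = 2*log(4) pour obtenir s = 1/32.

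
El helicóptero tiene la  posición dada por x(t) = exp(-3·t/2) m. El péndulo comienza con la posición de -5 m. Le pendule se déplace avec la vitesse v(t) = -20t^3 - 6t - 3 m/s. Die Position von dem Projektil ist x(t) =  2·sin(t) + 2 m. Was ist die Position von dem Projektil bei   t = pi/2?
Aus der Gleichung für die Position x(t) = 2·sin(t) + 2, setzen wir t = pi/2 ein und erhalten x = 4.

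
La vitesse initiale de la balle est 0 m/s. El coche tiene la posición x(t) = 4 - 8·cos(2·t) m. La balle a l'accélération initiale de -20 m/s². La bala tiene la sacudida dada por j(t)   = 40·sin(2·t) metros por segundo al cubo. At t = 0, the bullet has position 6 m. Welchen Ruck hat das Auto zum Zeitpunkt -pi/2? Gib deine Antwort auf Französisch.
En partant de la position x(t) = 4 - 8·cos(2·t), nous prenons 3 dérivées. La dérivée de la position donne la vitesse: v(t) = 16·sin(2·t). La dérivée de la vitesse donne l'accélération: a(t) = 32·cos(2·t). En dérivant l'accélération, nous obtenons le jerk: j(t) = -64·sin(2·t). En utilisant j(t) = -64·sin(2·t) et en substituant t = -pi/2, nous trouvons j = 0.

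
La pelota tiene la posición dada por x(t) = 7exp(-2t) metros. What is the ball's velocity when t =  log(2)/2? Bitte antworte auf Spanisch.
Debemos derivar nuestra ecuación de la posición x(t) = 7·exp(-2·t) 1 vez. Tomando d/dt de x(t), encontramos v(t) = -14·exp(-2·t). De la ecuación de la velocidad v(t) = -14·exp(-2·t), sustituimos t = log(2)/2 para obtener v = -7.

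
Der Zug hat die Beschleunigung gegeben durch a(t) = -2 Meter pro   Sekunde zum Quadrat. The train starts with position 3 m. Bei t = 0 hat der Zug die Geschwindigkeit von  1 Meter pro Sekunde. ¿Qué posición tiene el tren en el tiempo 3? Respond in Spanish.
Para resolver esto, necesitamos tomar 2 integrales de nuestra ecuación de la aceleración a(t) = -2. Integrando la aceleración y usando la condición inicial v(0) = 1, obtenemos v(t) = 1 - 2·t. Integrando la velocidad y usando la condición inicial x(0) = 3, obtenemos x(t) = -t^2 + t + 3. De la ecuación de la posición x(t) = -t^2 + t + 3, sustituimos t = 3 para obtener x = -3.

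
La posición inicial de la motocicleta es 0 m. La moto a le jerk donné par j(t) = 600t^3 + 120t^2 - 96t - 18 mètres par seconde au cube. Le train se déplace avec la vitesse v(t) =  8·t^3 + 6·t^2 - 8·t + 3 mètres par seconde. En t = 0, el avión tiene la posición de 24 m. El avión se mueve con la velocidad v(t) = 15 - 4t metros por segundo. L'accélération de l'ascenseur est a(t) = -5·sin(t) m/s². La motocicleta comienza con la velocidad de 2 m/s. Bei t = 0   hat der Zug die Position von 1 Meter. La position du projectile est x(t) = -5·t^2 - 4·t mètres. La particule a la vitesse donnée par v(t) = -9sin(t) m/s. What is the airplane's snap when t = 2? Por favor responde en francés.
Pour résoudre ceci, nous devons prendre 3 dérivées de notre équation de la vitesse v(t) = 15 - 4·t. En dérivant la vitesse, nous obtenons l'accélération: a(t) = -4. La dérivée de l'accélération donne le jerk: j(t) = 0. En dérivant le jerk, nous obtenons le snap: s(t) = 0. De l'équation du snap s(t) = 0, nous substituons t = 2 pour obtenir s = 0.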